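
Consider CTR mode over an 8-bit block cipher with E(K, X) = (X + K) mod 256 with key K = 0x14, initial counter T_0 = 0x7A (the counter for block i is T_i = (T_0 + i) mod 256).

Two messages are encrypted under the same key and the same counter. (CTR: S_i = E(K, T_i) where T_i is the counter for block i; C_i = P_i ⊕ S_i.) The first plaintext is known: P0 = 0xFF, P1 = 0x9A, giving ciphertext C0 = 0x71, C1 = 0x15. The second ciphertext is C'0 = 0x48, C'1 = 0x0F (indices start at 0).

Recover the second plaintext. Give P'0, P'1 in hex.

P'0 = 0xC6, P'1 = 0x80

In CTR with a reused counter, both messages share the same keystream S_i, so C_i ⊕ C'_i = P_i ⊕ P'_i and thus P'_i = P_i ⊕ C_i ⊕ C'_i.
P'0: 0xFF ⊕ 0x71 ⊕ 0x48 = 0xC6.
P'1: 0x9A ⊕ 0x15 ⊕ 0x0F = 0x80.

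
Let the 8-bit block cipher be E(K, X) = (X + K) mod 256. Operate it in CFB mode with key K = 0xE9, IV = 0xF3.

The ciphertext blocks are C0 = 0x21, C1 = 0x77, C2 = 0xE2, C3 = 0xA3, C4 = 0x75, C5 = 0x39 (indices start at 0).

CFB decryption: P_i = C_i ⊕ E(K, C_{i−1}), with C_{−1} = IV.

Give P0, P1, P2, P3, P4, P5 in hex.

P0: E(K, 0xF3) = 0xDC; 0x21 ⊕ 0xDC = 0xFD.
P1: E(K, 0x21) = 0x0A; 0x77 ⊕ 0x0A = 0x7D.
P2: E(K, 0x77) = 0x60; 0xE2 ⊕ 0x60 = 0x82.
P3: E(K, 0xE2) = 0xCB; 0xA3 ⊕ 0xCB = 0x68.
P4: E(K, 0xA3) = 0x8C; 0x75 ⊕ 0x8C = 0xF9.
P5: E(K, 0x75) = 0x5E; 0x39 ⊕ 0x5E = 0x67.

P0 = 0xFD, P1 = 0x7D, P2 = 0x82, P3 = 0x68, P4 = 0xF9, P5 = 0x67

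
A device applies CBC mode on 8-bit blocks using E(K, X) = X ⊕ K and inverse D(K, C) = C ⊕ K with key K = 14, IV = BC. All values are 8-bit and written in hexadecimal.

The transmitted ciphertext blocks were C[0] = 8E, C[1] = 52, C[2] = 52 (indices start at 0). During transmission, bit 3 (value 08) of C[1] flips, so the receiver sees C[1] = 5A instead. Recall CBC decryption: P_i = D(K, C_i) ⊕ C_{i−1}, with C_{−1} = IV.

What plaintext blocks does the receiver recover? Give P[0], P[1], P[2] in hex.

Only C[1] changed, to 5A. In CBC, a change in C_i garbles P_i and flips the same bit in P_{i+1}. Decrypting the received ciphertext:
P[0]: D(K, 8E) = 9A; 9A ⊕ BC = 26.
P[1]: D(K, 5A) = 4E; 4E ⊕ 8E = C0.
P[2]: D(K, 52) = 46; 46 ⊕ 5A = 1C.
Blocks that differ from the original plaintext: P[1], P[2].

P[0] = 26, P[1] = C0, P[2] = 1C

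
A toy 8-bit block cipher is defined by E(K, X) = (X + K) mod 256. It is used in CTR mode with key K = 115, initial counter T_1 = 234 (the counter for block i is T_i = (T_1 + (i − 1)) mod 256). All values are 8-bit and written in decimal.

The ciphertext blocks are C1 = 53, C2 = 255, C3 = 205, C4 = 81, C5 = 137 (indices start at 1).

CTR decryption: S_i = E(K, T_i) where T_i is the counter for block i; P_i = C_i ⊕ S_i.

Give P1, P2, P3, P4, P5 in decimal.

P1: T = 234, S = E(K, T) = 93; 53 ⊕ 93 = 104.
P2: T = 235, S = E(K, T) = 94; 255 ⊕ 94 = 161.
P3: T = 236, S = E(K, T) = 95; 205 ⊕ 95 = 146.
P4: T = 237, S = E(K, T) = 96; 81 ⊕ 96 = 49.
P5: T = 238, S = E(K, T) = 97; 137 ⊕ 97 = 232.

P1 = 104, P2 = 161, P3 = 146, P4 = 49, P5 = 232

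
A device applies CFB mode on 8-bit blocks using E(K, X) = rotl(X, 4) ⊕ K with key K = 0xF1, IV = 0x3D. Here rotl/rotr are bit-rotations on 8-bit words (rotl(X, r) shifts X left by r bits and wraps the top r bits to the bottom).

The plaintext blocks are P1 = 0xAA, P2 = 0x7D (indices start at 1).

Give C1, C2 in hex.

CFB encryption: C_i = P_i ⊕ E(K, C_{i−1}), with C_{0} = IV.
C1: E(K, 0x3D) = 0x22; 0xAA ⊕ 0x22 = 0x88.
C2: E(K, 0x88) = 0x79; 0x7D ⊕ 0x79 = 0x04.

C1 = 0x88, C2 = 0x04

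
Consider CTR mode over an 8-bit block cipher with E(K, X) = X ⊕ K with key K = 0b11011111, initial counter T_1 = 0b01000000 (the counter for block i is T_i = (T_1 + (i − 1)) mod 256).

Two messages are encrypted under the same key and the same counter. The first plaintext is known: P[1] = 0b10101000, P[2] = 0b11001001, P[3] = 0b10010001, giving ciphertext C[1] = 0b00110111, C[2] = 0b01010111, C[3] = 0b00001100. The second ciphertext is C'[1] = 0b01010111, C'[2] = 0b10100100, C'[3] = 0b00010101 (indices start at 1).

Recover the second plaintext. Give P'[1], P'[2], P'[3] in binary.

P'[1] = 0b11001000, P'[2] = 0b00111010, P'[3] = 0b10001000

In CTR with a reused counter, both messages share the same keystream S_i, so C_i ⊕ C'_i = P_i ⊕ P'_i and thus P'_i = P_i ⊕ C_i ⊕ C'_i.
P'[1]: 0b10101000 ⊕ 0b00110111 ⊕ 0b01010111 = 0b11001000.
P'[2]: 0b11001001 ⊕ 0b01010111 ⊕ 0b10100100 = 0b00111010.
P'[3]: 0b10010001 ⊕ 0b00001100 ⊕ 0b00010101 = 0b10001000.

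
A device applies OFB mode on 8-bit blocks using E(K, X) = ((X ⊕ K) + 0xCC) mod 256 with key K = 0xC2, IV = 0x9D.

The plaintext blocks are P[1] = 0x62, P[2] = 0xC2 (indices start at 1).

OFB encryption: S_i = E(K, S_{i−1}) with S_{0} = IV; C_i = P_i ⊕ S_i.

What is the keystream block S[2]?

C[1]: S = E(K, 0x9D) = 0x2B; 0x62 ⊕ 0x2B = 0x49.
C[2]: S = E(K, 0x2B) = 0xB5; 0xC2 ⊕ 0xB5 = 0x77.
So S[2] = 0xB5.

0xB5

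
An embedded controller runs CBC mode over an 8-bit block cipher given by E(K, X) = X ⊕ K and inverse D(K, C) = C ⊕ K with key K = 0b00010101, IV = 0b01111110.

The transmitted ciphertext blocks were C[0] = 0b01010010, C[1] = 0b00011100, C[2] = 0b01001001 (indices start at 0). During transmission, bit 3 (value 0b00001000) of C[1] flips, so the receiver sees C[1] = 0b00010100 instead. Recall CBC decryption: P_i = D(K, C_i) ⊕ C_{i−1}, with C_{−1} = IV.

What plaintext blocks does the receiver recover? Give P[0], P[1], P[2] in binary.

P[0] = 0b00111001, P[1] = 0b01010011, P[2] = 0b01001000

Only C[1] changed, to 0b00010100. In CBC, a change in C_i garbles P_i and flips the same bit in P_{i+1}. Decrypting the received ciphertext:
P[0]: D(K, 0b01010010) = 0b01000111; 0b01000111 ⊕ 0b01111110 = 0b00111001.
P[1]: D(K, 0b00010100) = 0b00000001; 0b00000001 ⊕ 0b01010010 = 0b01010011.
P[2]: D(K, 0b01001001) = 0b01011100; 0b01011100 ⊕ 0b00010100 = 0b01001000.
Blocks that differ from the original plaintext: P[1], P[2].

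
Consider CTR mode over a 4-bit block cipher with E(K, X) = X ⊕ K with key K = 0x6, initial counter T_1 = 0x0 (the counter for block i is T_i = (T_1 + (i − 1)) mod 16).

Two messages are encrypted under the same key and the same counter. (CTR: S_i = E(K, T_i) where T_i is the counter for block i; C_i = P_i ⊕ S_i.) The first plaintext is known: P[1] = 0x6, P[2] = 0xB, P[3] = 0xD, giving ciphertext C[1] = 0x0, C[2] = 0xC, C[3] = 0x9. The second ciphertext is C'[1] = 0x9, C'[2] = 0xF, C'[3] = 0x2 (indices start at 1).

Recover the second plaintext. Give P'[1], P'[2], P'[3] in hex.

In CTR with a reused counter, both messages share the same keystream S_i, so C_i ⊕ C'_i = P_i ⊕ P'_i and thus P'_i = P_i ⊕ C_i ⊕ C'_i.
P'[1]: 0x6 ⊕ 0x0 ⊕ 0x9 = 0xF.
P'[2]: 0xB ⊕ 0xC ⊕ 0xF = 0x8.
P'[3]: 0xD ⊕ 0x9 ⊕ 0x2 = 0x6.

P'[1] = 0xF, P'[2] = 0x8, P'[3] = 0x6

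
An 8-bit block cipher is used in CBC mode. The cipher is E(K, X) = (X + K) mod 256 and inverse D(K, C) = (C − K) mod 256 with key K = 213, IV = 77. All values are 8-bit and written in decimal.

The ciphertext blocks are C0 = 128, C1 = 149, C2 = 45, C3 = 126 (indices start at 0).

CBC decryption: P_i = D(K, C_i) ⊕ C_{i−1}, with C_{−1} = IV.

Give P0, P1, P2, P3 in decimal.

P0 = 230, P1 = 64, P2 = 205, P3 = 132

P0: D(K, 128) = 171; 171 ⊕ 77 = 230.
P1: D(K, 149) = 192; 192 ⊕ 128 = 64.
P2: D(K, 45) = 88; 88 ⊕ 149 = 205.
P3: D(K, 126) = 169; 169 ⊕ 45 = 132.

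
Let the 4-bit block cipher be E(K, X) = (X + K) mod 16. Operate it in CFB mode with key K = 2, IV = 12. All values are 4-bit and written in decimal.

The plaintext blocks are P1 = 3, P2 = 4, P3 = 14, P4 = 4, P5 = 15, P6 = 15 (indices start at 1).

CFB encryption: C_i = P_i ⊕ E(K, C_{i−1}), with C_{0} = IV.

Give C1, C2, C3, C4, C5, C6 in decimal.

C1 = 13, C2 = 11, C3 = 3, C4 = 1, C5 = 12, C6 = 1

C1: E(K, 12) = 14; 3 ⊕ 14 = 13.
C2: E(K, 13) = 15; 4 ⊕ 15 = 11.
C3: E(K, 11) = 13; 14 ⊕ 13 = 3.
C4: E(K, 3) = 5; 4 ⊕ 5 = 1.
C5: E(K, 1) = 3; 15 ⊕ 3 = 12.
C6: E(K, 12) = 14; 15 ⊕ 14 = 1.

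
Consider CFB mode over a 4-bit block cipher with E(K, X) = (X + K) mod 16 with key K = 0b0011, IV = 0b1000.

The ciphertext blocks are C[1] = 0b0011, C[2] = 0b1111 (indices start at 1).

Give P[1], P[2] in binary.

P[1] = 0b1000, P[2] = 0b1001

CFB decryption: P_i = C_i ⊕ E(K, C_{i−1}), with C_{0} = IV.
P[1]: E(K, 0b1000) = 0b1011; 0b0011 ⊕ 0b1011 = 0b1000.
P[2]: E(K, 0b0011) = 0b0110; 0b1111 ⊕ 0b0110 = 0b1001.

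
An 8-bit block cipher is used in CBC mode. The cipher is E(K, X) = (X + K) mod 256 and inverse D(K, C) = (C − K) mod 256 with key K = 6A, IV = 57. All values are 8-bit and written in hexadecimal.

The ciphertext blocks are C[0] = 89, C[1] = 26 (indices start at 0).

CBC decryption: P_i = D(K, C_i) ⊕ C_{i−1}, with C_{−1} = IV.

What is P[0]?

P[0] = 48

P[0]: D(K, 89) = 1F; 1F ⊕ 57 = 48.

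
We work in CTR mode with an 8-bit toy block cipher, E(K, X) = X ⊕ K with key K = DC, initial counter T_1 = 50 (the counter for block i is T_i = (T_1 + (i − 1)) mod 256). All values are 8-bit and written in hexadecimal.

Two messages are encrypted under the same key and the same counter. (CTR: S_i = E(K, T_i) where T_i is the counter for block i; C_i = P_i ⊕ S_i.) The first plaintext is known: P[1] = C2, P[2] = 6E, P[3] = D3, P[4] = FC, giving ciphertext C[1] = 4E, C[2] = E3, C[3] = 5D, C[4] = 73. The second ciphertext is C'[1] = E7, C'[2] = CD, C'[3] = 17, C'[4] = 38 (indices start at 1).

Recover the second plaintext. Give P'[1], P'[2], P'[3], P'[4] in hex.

In CTR with a reused counter, both messages share the same keystream S_i, so C_i ⊕ C'_i = P_i ⊕ P'_i and thus P'_i = P_i ⊕ C_i ⊕ C'_i.
P'[1]: C2 ⊕ 4E ⊕ E7 = 6B.
P'[2]: 6E ⊕ E3 ⊕ CD = 40.
P'[3]: D3 ⊕ 5D ⊕ 17 = 99.
P'[4]: FC ⊕ 73 ⊕ 38 = B7.

P'[1] = 6B, P'[2] = 40, P'[3] = 99, P'[4] = B7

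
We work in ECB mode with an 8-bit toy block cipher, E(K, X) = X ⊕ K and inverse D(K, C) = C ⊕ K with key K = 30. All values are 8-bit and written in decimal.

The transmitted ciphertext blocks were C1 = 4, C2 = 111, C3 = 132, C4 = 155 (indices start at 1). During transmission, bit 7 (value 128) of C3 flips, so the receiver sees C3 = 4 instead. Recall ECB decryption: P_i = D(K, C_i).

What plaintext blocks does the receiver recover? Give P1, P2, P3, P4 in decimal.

Only C3 changed, to 4. In ECB, a change in C_i affects only P_i. Decrypting the received ciphertext:
P1: D(K, 4) = 26.
P2: D(K, 111) = 113.
P3: D(K, 4) = 26.
P4: D(K, 155) = 133.
Blocks that differ from the original plaintext: P3.

P1 = 26, P2 = 113, P3 = 26, P4 = 133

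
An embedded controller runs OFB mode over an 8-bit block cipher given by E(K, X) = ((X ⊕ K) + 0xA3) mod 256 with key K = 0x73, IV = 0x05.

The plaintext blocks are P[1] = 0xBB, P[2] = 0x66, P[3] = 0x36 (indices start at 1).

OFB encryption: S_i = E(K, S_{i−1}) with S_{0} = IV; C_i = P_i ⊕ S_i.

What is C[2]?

C[2] = 0x6B

C[1]: S = E(K, 0x05) = 0x19; 0xBB ⊕ 0x19 = 0xA2.
C[2]: S = E(K, 0x19) = 0x0D; 0x66 ⊕ 0x0D = 0x6B.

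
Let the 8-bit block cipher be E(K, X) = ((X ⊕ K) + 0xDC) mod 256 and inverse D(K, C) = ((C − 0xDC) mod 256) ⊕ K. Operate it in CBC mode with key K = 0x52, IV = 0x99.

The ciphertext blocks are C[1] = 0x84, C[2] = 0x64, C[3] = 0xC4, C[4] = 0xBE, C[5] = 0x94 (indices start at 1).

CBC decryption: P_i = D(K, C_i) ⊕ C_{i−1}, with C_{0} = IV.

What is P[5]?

P[5] = 0x54

P[5]: D(K, 0x94) = 0xEA; 0xEA ⊕ 0xBE = 0x54.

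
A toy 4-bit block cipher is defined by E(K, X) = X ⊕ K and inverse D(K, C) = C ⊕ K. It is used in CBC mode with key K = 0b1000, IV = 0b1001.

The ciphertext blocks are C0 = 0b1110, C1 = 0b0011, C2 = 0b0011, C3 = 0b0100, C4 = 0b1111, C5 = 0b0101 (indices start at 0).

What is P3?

P3 = 0b1111

CBC decryption: P_i = D(K, C_i) ⊕ C_{i−1}, with C_{−1} = IV.
P3: D(K, 0b0100) = 0b1100; 0b1100 ⊕ 0b0011 = 0b1111.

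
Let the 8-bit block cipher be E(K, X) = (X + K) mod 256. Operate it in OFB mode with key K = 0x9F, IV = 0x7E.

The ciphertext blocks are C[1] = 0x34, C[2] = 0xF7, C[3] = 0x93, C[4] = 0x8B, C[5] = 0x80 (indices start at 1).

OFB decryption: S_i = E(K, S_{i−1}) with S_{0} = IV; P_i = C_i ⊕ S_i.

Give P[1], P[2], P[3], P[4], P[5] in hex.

P[1]: S = E(K, 0x7E) = 0x1D; 0x34 ⊕ 0x1D = 0x29.
P[2]: S = E(K, 0x1D) = 0xBC; 0xF7 ⊕ 0xBC = 0x4B.
P[3]: S = E(K, 0xBC) = 0x5B; 0x93 ⊕ 0x5B = 0xC8.
P[4]: S = E(K, 0x5B) = 0xFA; 0x8B ⊕ 0xFA = 0x71.
P[5]: S = E(K, 0xFA) = 0x99; 0x80 ⊕ 0x99 = 0x19.

P[1] = 0x29, P[2] = 0x4B, P[3] = 0xC8, P[4] = 0x71, P[5] = 0x19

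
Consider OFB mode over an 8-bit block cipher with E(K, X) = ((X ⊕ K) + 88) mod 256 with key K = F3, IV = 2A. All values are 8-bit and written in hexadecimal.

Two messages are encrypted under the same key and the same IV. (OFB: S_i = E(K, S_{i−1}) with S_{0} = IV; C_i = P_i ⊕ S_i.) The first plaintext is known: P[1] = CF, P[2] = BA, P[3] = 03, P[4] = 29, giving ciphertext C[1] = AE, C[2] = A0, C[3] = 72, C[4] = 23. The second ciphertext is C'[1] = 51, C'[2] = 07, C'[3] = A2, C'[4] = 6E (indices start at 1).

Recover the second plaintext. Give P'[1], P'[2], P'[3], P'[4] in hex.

P'[1] = 30, P'[2] = 1D, P'[3] = D3, P'[4] = 64

In OFB with a reused IV, both messages share the same keystream S_i, so C_i ⊕ C'_i = P_i ⊕ P'_i and thus P'_i = P_i ⊕ C_i ⊕ C'_i.
P'[1]: CF ⊕ AE ⊕ 51 = 30.
P'[2]: BA ⊕ A0 ⊕ 07 = 1D.
P'[3]: 03 ⊕ 72 ⊕ A2 = D3.
P'[4]: 29 ⊕ 23 ⊕ 6E = 64.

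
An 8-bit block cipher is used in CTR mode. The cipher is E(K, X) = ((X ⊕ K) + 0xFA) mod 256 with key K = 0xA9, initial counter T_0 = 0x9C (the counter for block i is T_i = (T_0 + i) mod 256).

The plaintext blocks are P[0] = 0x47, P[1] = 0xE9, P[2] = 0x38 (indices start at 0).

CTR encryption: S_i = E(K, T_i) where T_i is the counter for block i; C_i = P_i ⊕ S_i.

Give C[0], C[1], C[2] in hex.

C[0] = 0x68, C[1] = 0xC7, C[2] = 0x09

C[0]: T = 0x9C, S = E(K, T) = 0x2F; 0x47 ⊕ 0x2F = 0x68.
C[1]: T = 0x9D, S = E(K, T) = 0x2E; 0xE9 ⊕ 0x2E = 0xC7.
C[2]: T = 0x9E, S = E(K, T) = 0x31; 0x38 ⊕ 0x31 = 0x09.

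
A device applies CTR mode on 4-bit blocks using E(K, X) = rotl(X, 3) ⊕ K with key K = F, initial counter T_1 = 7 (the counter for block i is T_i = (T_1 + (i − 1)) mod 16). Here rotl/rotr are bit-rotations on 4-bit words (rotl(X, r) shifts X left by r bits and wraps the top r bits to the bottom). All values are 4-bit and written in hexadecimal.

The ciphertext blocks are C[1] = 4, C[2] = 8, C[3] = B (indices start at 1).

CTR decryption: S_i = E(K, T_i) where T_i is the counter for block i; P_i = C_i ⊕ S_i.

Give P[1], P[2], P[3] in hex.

P[1] = 0, P[2] = 3, P[3] = 8

P[1]: T = 7, S = E(K, T) = 4; 4 ⊕ 4 = 0.
P[2]: T = 8, S = E(K, T) = B; 8 ⊕ B = 3.
P[3]: T = 9, S = E(K, T) = 3; B ⊕ 3 = 8.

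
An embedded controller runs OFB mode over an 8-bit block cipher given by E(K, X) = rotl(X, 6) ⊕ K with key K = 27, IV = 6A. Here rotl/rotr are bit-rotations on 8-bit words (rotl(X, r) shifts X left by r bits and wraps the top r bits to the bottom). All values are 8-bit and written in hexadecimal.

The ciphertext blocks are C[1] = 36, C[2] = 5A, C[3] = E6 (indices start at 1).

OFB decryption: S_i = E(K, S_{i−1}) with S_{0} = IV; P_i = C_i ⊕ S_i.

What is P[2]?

P[2] = 12

P[1]: S = E(K, 6A) = BD; 36 ⊕ BD = 8B.
P[2]: S = E(K, BD) = 48; 5A ⊕ 48 = 12.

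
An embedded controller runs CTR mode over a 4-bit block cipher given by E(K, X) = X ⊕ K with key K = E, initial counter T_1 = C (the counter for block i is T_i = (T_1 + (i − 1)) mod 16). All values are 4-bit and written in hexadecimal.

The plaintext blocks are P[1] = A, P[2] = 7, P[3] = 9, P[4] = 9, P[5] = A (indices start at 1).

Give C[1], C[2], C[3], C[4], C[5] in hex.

C[1] = 8, C[2] = 4, C[3] = 9, C[4] = 8, C[5] = 4

CTR encryption: S_i = E(K, T_i) where T_i is the counter for block i; C_i = P_i ⊕ S_i.
C[1]: T = C, S = E(K, T) = 2; A ⊕ 2 = 8.
C[2]: T = D, S = E(K, T) = 3; 7 ⊕ 3 = 4.
C[3]: T = E, S = E(K, T) = 0; 9 ⊕ 0 = 9.
C[4]: T = F, S = E(K, T) = 1; 9 ⊕ 1 = 8.
C[5]: T = 0, S = E(K, T) = E; A ⊕ E = 4.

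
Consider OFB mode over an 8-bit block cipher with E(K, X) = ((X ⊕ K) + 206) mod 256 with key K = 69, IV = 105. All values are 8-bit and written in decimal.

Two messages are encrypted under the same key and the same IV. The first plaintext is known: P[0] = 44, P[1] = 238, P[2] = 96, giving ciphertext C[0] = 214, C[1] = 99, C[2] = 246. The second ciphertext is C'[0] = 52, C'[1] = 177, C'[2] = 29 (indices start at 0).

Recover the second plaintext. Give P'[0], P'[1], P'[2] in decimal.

P'[0] = 206, P'[1] = 60, P'[2] = 139

In OFB with a reused IV, both messages share the same keystream S_i, so C_i ⊕ C'_i = P_i ⊕ P'_i and thus P'_i = P_i ⊕ C_i ⊕ C'_i.
P'[0]: 44 ⊕ 214 ⊕ 52 = 206.
P'[1]: 238 ⊕ 99 ⊕ 177 = 60.
P'[2]: 96 ⊕ 246 ⊕ 29 = 139.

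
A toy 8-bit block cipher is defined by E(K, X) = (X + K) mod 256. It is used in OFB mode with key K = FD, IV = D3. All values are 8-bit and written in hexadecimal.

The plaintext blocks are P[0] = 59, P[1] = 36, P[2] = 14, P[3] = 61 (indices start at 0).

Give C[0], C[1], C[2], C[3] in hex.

OFB encryption: S_i = E(K, S_{i−1}) with S_{−1} = IV; C_i = P_i ⊕ S_i.
C[0]: S = E(K, D3) = D0; 59 ⊕ D0 = 89.
C[1]: S = E(K, D0) = CD; 36 ⊕ CD = FB.
C[2]: S = E(K, CD) = CA; 14 ⊕ CA = DE.
C[3]: S = E(K, CA) = C7; 61 ⊕ C7 = A6.

C[0] = 89, C[1] = FB, C[2] = DE, C[3] = A6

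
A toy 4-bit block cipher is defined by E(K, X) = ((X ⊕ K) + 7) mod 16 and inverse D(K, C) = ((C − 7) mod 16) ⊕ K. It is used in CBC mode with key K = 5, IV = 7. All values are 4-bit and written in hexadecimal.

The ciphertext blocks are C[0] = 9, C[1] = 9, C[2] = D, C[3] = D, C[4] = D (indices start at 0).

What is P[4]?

P[4] = E

CBC decryption: P_i = D(K, C_i) ⊕ C_{i−1}, with C_{−1} = IV.
P[4]: D(K, D) = 3; 3 ⊕ D = E.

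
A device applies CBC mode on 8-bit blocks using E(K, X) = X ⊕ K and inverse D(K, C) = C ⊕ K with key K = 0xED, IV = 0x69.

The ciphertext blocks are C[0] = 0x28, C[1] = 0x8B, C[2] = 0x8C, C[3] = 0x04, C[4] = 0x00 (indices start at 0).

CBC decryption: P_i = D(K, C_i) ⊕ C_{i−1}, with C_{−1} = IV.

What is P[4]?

P[4] = 0xE9

P[4]: D(K, 0x00) = 0xED; 0xED ⊕ 0x04 = 0xE9.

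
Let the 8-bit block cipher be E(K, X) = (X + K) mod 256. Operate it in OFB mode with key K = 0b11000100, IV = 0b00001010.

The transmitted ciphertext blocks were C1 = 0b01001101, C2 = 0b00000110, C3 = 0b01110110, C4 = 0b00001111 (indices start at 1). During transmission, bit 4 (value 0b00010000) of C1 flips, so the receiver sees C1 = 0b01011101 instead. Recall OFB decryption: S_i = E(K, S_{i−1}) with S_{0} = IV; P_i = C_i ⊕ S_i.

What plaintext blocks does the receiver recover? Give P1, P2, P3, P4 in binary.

P1 = 0b10010011, P2 = 0b10010100, P3 = 0b00100000, P4 = 0b00010101

Only C1 changed, to 0b01011101. In OFB, a change in C_i flips the same bit in P_i only; the keystream is unaffected. Decrypting the received ciphertext:
P1: S = E(K, 0b00001010) = 0b11001110; 0b01011101 ⊕ 0b11001110 = 0b10010011.
P2: S = E(K, 0b11001110) = 0b10010010; 0b00000110 ⊕ 0b10010010 = 0b10010100.
P3: S = E(K, 0b10010010) = 0b01010110; 0b01110110 ⊕ 0b01010110 = 0b00100000.
P4: S = E(K, 0b01010110) = 0b00011010; 0b00001111 ⊕ 0b00011010 = 0b00010101.
Blocks that differ from the original plaintext: P1.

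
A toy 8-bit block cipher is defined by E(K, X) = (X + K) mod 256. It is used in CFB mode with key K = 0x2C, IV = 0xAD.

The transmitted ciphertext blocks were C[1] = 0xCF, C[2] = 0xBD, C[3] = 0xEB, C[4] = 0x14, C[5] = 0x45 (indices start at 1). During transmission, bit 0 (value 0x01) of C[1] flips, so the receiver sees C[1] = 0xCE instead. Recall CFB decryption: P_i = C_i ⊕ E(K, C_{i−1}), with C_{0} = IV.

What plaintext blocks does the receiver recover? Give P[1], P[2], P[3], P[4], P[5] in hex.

P[1] = 0x17, P[2] = 0x47, P[3] = 0x02, P[4] = 0x03, P[5] = 0x05

Only C[1] changed, to 0xCE. In CFB, a change in C_i flips the same bit in P_i and garbles P_{i+1}. Decrypting the received ciphertext:
P[1]: E(K, 0xAD) = 0xD9; 0xCE ⊕ 0xD9 = 0x17.
P[2]: E(K, 0xCE) = 0xFA; 0xBD ⊕ 0xFA = 0x47.
P[3]: E(K, 0xBD) = 0xE9; 0xEB ⊕ 0xE9 = 0x02.
P[4]: E(K, 0xEB) = 0x17; 0x14 ⊕ 0x17 = 0x03.
P[5]: E(K, 0x14) = 0x40; 0x45 ⊕ 0x40 = 0x05.
Blocks that differ from the original plaintext: P[1], P[2].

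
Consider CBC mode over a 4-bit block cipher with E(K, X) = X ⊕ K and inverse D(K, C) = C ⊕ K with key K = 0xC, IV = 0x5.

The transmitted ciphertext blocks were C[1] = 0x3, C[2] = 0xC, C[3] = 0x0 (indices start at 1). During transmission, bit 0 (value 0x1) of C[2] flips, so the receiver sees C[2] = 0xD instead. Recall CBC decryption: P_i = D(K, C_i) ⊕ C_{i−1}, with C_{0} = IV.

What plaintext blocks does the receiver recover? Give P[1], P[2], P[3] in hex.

P[1] = 0xA, P[2] = 0x2, P[3] = 0x1

Only C[2] changed, to 0xD. In CBC, a change in C_i garbles P_i and flips the same bit in P_{i+1}. Decrypting the received ciphertext:
P[1]: D(K, 0x3) = 0xF; 0xF ⊕ 0x5 = 0xA.
P[2]: D(K, 0xD) = 0x1; 0x1 ⊕ 0x3 = 0x2.
P[3]: D(K, 0x0) = 0xC; 0xC ⊕ 0xD = 0x1.
Blocks that differ from the original plaintext: P[2], P[3].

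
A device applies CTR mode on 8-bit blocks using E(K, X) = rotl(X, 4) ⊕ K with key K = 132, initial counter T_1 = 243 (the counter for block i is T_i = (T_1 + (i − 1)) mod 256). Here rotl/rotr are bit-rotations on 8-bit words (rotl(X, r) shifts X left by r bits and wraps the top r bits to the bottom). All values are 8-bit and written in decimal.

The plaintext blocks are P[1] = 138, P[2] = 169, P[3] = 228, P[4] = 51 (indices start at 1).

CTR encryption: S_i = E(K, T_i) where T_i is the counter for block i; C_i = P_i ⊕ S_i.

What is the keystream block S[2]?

C[1]: T = 243, S = E(K, T) = 187; 138 ⊕ 187 = 49.
C[2]: T = 244, S = E(K, T) = 203; 169 ⊕ 203 = 98.
So S[2] = 203.

203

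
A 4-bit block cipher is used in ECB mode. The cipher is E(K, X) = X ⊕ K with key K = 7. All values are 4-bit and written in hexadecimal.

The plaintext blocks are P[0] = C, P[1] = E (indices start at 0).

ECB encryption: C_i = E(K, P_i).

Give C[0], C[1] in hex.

C[0]: E(K, C) = B.
C[1]: E(K, E) = 9.

C[0] = B, C[1] = 9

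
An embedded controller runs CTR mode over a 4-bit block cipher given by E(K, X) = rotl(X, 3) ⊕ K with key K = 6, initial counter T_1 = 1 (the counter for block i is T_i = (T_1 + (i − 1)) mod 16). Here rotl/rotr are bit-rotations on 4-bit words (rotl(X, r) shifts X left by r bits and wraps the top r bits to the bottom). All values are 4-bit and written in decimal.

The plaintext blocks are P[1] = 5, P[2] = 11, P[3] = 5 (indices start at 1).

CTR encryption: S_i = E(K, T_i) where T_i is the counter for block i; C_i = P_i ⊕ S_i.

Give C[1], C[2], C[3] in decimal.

C[1] = 11, C[2] = 12, C[3] = 10

C[1]: T = 1, S = E(K, T) = 14; 5 ⊕ 14 = 11.
C[2]: T = 2, S = E(K, T) = 7; 11 ⊕ 7 = 12.
C[3]: T = 3, S = E(K, T) = 15; 5 ⊕ 15 = 10.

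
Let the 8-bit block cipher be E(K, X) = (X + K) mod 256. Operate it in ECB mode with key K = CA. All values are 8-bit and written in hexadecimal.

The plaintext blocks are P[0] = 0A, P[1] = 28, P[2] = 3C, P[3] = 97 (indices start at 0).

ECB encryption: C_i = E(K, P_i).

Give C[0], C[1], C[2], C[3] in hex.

C[0]: E(K, 0A) = D4.
C[1]: E(K, 28) = F2.
C[2]: E(K, 3C) = 06.
C[3]: E(K, 97) = 61.

C[0] = D4, C[1] = F2, C[2] = 06, C[3] = 61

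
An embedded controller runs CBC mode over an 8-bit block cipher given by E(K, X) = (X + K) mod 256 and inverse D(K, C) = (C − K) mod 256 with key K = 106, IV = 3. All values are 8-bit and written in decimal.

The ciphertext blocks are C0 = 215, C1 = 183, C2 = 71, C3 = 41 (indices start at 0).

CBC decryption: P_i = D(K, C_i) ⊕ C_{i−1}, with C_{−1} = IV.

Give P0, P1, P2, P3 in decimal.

P0: D(K, 215) = 109; 109 ⊕ 3 = 110.
P1: D(K, 183) = 77; 77 ⊕ 215 = 154.
P2: D(K, 71) = 221; 221 ⊕ 183 = 106.
P3: D(K, 41) = 191; 191 ⊕ 71 = 248.

P0 = 110, P1 = 154, P2 = 106, P3 = 248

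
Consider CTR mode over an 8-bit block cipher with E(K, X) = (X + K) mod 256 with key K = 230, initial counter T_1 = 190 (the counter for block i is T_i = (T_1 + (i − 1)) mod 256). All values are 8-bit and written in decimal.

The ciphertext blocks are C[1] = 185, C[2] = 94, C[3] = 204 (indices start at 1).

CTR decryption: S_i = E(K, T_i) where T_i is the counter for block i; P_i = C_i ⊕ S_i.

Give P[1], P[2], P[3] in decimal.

P[1]: T = 190, S = E(K, T) = 164; 185 ⊕ 164 = 29.
P[2]: T = 191, S = E(K, T) = 165; 94 ⊕ 165 = 251.
P[3]: T = 192, S = E(K, T) = 166; 204 ⊕ 166 = 106.

P[1] = 29, P[2] = 251, P[3] = 106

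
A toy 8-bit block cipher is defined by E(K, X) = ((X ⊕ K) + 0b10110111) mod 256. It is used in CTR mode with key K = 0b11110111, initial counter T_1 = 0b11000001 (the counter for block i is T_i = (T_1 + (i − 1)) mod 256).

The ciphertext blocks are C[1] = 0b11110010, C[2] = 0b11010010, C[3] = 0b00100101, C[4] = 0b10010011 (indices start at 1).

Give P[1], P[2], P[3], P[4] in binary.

CTR decryption: S_i = E(K, T_i) where T_i is the counter for block i; P_i = C_i ⊕ S_i.
P[1]: T = 0b11000001, S = E(K, T) = 0b11101101; 0b11110010 ⊕ 0b11101101 = 0b00011111.
P[2]: T = 0b11000010, S = E(K, T) = 0b11101100; 0b11010010 ⊕ 0b11101100 = 0b00111110.
P[3]: T = 0b11000011, S = E(K, T) = 0b11101011; 0b00100101 ⊕ 0b11101011 = 0b11001110.
P[4]: T = 0b11000100, S = E(K, T) = 0b11101010; 0b10010011 ⊕ 0b11101010 = 0b01111001.

P[1] = 0b00011111, P[2] = 0b00111110, P[3] = 0b11001110, P[4] = 0b01111001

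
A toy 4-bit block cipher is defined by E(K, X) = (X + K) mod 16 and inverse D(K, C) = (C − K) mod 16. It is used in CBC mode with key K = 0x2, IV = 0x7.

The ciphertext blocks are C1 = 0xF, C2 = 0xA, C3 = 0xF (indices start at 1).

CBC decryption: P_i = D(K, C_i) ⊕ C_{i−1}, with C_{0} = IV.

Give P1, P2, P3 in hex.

P1: D(K, 0xF) = 0xD; 0xD ⊕ 0x7 = 0xA.
P2: D(K, 0xA) = 0x8; 0x8 ⊕ 0xF = 0x7.
P3: D(K, 0xF) = 0xD; 0xD ⊕ 0xA = 0x7.

P1 = 0xA, P2 = 0x7, P3 = 0x7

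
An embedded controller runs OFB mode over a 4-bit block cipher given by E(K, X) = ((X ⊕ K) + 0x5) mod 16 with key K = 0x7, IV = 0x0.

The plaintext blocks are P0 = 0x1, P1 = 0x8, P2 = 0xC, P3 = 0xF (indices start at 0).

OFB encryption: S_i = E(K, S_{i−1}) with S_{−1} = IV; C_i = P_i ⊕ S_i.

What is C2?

C0: S = E(K, 0x0) = 0xC; 0x1 ⊕ 0xC = 0xD.
C1: S = E(K, 0xC) = 0x0; 0x8 ⊕ 0x0 = 0x8.
C2: S = E(K, 0x0) = 0xC; 0xC ⊕ 0xC = 0x0.

C2 = 0x0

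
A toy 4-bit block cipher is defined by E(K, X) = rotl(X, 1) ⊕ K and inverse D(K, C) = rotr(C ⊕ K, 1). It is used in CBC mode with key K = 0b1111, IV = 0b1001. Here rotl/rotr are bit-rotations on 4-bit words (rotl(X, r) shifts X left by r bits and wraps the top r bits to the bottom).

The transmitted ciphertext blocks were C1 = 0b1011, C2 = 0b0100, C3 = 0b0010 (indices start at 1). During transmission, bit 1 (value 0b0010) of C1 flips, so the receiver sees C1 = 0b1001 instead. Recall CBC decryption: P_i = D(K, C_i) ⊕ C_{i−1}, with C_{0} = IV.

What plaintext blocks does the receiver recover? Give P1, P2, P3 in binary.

P1 = 0b1010, P2 = 0b0100, P3 = 0b1010

Only C1 changed, to 0b1001. In CBC, a change in C_i garbles P_i and flips the same bit in P_{i+1}. Decrypting the received ciphertext:
P1: D(K, 0b1001) = 0b0011; 0b0011 ⊕ 0b1001 = 0b1010.
P2: D(K, 0b0100) = 0b1101; 0b1101 ⊕ 0b1001 = 0b0100.
P3: D(K, 0b0010) = 0b1110; 0b1110 ⊕ 0b0100 = 0b1010.
Blocks that differ from the original plaintext: P1, P2.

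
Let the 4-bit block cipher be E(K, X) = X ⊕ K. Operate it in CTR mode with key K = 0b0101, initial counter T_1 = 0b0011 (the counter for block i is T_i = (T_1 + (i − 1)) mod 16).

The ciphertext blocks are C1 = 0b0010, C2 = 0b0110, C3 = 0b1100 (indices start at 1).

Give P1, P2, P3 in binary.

P1 = 0b0100, P2 = 0b0111, P3 = 0b1100

CTR decryption: S_i = E(K, T_i) where T_i is the counter for block i; P_i = C_i ⊕ S_i.
P1: T = 0b0011, S = E(K, T) = 0b0110; 0b0010 ⊕ 0b0110 = 0b0100.
P2: T = 0b0100, S = E(K, T) = 0b0001; 0b0110 ⊕ 0b0001 = 0b0111.
P3: T = 0b0101, S = E(K, T) = 0b0000; 0b1100 ⊕ 0b0000 = 0b1100.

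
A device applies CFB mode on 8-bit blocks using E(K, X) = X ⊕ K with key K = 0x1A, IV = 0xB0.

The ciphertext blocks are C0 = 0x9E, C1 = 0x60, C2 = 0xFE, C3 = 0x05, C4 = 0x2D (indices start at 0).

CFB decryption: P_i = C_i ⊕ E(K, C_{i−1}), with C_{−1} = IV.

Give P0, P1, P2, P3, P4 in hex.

P0 = 0x34, P1 = 0xE4, P2 = 0x84, P3 = 0xE1, P4 = 0x32

P0: E(K, 0xB0) = 0xAA; 0x9E ⊕ 0xAA = 0x34.
P1: E(K, 0x9E) = 0x84; 0x60 ⊕ 0x84 = 0xE4.
P2: E(K, 0x60) = 0x7A; 0xFE ⊕ 0x7A = 0x84.
P3: E(K, 0xFE) = 0xE4; 0x05 ⊕ 0xE4 = 0xE1.
P4: E(K, 0x05) = 0x1F; 0x2D ⊕ 0x1F = 0x32.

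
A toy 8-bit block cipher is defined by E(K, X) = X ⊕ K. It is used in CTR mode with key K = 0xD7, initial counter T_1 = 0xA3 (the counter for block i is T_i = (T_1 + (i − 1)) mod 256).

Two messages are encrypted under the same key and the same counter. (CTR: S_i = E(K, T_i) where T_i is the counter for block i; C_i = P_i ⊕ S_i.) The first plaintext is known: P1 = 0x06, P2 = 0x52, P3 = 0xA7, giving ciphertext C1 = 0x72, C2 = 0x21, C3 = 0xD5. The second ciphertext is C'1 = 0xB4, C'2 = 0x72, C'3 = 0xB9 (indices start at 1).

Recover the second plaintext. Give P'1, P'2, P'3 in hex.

P'1 = 0xC0, P'2 = 0x01, P'3 = 0xCB

In CTR with a reused counter, both messages share the same keystream S_i, so C_i ⊕ C'_i = P_i ⊕ P'_i and thus P'_i = P_i ⊕ C_i ⊕ C'_i.
P'1: 0x06 ⊕ 0x72 ⊕ 0xB4 = 0xC0.
P'2: 0x52 ⊕ 0x21 ⊕ 0x72 = 0x01.
P'3: 0xA7 ⊕ 0xD5 ⊕ 0xB9 = 0xCB.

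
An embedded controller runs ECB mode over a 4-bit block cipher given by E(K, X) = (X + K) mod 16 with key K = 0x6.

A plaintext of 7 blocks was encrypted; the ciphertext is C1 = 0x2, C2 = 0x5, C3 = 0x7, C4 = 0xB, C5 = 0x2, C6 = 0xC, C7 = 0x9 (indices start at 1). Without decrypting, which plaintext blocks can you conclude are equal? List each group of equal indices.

P1 = P5

ECB encrypts each block independently with the same key, so equal ciphertext blocks imply equal plaintext blocks.
C1 = C5 = 0x2, so P1 = P5.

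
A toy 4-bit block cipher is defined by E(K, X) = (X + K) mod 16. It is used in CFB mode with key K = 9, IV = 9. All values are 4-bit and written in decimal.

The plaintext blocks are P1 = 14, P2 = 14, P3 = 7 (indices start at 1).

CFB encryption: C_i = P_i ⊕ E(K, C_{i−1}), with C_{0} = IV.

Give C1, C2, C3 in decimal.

C1: E(K, 9) = 2; 14 ⊕ 2 = 12.
C2: E(K, 12) = 5; 14 ⊕ 5 = 11.
C3: E(K, 11) = 4; 7 ⊕ 4 = 3.

C1 = 12, C2 = 11, C3 = 3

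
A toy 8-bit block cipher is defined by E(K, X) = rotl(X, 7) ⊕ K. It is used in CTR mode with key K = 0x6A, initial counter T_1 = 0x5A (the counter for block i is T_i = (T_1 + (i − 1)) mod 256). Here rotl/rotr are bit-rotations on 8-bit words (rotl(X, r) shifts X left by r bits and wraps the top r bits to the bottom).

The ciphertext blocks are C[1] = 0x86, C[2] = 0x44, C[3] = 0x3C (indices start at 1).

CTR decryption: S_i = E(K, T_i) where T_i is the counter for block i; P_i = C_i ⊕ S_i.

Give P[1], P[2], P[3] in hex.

P[1]: T = 0x5A, S = E(K, T) = 0x47; 0x86 ⊕ 0x47 = 0xC1.
P[2]: T = 0x5B, S = E(K, T) = 0xC7; 0x44 ⊕ 0xC7 = 0x83.
P[3]: T = 0x5C, S = E(K, T) = 0x44; 0x3C ⊕ 0x44 = 0x78.

P[1] = 0xC1, P[2] = 0x83, P[3] = 0x78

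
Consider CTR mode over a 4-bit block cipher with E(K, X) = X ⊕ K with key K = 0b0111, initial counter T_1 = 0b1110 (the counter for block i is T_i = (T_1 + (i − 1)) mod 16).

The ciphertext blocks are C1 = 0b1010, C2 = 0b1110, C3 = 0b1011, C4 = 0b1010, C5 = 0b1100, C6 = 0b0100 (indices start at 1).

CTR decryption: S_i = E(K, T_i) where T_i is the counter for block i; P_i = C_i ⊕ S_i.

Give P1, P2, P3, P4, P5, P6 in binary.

P1: T = 0b1110, S = E(K, T) = 0b1001; 0b1010 ⊕ 0b1001 = 0b0011.
P2: T = 0b1111, S = E(K, T) = 0b1000; 0b1110 ⊕ 0b1000 = 0b0110.
P3: T = 0b0000, S = E(K, T) = 0b0111; 0b1011 ⊕ 0b0111 = 0b1100.
P4: T = 0b0001, S = E(K, T) = 0b0110; 0b1010 ⊕ 0b0110 = 0b1100.
P5: T = 0b0010, S = E(K, T) = 0b0101; 0b1100 ⊕ 0b0101 = 0b1001.
P6: T = 0b0011, S = E(K, T) = 0b0100; 0b0100 ⊕ 0b0100 = 0b0000.

P1 = 0b0011, P2 = 0b0110, P3 = 0b1100, P4 = 0b1100, P5 = 0b1001, P6 = 0b0000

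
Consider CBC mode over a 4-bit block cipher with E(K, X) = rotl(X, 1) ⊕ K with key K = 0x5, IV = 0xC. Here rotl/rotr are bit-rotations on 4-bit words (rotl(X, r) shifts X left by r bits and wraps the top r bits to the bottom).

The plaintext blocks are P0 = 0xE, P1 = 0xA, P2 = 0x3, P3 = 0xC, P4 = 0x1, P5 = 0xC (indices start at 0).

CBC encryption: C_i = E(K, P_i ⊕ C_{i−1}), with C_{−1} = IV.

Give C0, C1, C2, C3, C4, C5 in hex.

C0 = 0x1, C1 = 0x2, C2 = 0x7, C3 = 0x2, C4 = 0x3, C5 = 0xA

C0: P0 ⊕ 0xC = 0x2; E(K, 0x2) = 0x1.
C1: P1 ⊕ 0x1 = 0xB; E(K, 0xB) = 0x2.
C2: P2 ⊕ 0x2 = 0x1; E(K, 0x1) = 0x7.
C3: P3 ⊕ 0x7 = 0xB; E(K, 0xB) = 0x2.
C4: P4 ⊕ 0x2 = 0x3; E(K, 0x3) = 0x3.
C5: P5 ⊕ 0x3 = 0xF; E(K, 0xF) = 0xA.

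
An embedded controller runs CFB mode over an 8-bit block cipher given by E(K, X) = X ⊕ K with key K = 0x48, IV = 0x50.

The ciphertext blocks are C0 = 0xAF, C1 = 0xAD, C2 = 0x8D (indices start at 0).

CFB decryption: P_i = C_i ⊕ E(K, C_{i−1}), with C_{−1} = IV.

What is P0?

P0 = 0xB7

P0: E(K, 0x50) = 0x18; 0xAF ⊕ 0x18 = 0xB7.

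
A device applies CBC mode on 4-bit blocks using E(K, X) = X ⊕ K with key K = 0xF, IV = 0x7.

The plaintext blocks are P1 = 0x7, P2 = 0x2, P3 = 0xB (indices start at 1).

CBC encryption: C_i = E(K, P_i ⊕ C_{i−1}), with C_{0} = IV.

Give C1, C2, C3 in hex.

C1: P1 ⊕ 0x7 = 0x0; E(K, 0x0) = 0xF.
C2: P2 ⊕ 0xF = 0xD; E(K, 0xD) = 0x2.
C3: P3 ⊕ 0x2 = 0x9; E(K, 0x9) = 0x6.

C1 = 0xF, C2 = 0x2, C3 = 0x6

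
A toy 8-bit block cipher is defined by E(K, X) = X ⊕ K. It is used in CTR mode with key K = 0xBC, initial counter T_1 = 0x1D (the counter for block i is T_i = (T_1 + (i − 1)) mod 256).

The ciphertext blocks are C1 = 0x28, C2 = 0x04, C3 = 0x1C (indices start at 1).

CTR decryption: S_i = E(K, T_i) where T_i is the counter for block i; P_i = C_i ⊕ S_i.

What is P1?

P1 = 0x89

P1: T = 0x1D, S = E(K, T) = 0xA1; 0x28 ⊕ 0xA1 = 0x89.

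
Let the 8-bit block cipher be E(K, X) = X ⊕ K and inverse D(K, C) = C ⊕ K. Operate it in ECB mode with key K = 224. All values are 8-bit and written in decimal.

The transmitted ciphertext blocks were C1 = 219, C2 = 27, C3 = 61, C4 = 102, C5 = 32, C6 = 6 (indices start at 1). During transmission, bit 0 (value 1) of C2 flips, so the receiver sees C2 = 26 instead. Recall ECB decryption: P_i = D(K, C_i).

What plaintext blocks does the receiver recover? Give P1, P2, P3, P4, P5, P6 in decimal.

P1 = 59, P2 = 250, P3 = 221, P4 = 134, P5 = 192, P6 = 230

Only C2 changed, to 26. In ECB, a change in C_i affects only P_i. Decrypting the received ciphertext:
P1: D(K, 219) = 59.
P2: D(K, 26) = 250.
P3: D(K, 61) = 221.
P4: D(K, 102) = 134.
P5: D(K, 32) = 192.
P6: D(K, 6) = 230.
Blocks that differ from the original plaintext: P2.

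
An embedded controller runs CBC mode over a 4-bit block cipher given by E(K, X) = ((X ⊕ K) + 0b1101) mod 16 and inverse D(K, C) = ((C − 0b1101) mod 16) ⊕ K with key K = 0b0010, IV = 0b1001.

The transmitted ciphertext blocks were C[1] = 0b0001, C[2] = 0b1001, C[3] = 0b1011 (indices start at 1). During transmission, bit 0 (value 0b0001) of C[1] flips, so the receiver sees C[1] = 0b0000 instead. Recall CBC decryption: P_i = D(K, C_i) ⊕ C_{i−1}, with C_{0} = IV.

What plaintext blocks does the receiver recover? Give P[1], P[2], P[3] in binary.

Only C[1] changed, to 0b0000. In CBC, a change in C_i garbles P_i and flips the same bit in P_{i+1}. Decrypting the received ciphertext:
P[1]: D(K, 0b0000) = 0b0001; 0b0001 ⊕ 0b1001 = 0b1000.
P[2]: D(K, 0b1001) = 0b1110; 0b1110 ⊕ 0b0000 = 0b1110.
P[3]: D(K, 0b1011) = 0b1100; 0b1100 ⊕ 0b1001 = 0b0101.
Blocks that differ from the original plaintext: P[1], P[2].

P[1] = 0b1000, P[2] = 0b1110, P[3] = 0b0101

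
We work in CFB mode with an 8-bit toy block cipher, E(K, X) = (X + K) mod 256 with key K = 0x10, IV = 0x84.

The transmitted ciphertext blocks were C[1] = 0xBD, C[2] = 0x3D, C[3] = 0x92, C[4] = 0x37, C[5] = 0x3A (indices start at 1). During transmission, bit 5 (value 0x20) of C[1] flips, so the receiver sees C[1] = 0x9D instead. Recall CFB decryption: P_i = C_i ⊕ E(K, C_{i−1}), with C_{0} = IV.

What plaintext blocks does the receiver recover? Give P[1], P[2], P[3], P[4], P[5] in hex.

Only C[1] changed, to 0x9D. In CFB, a change in C_i flips the same bit in P_i and garbles P_{i+1}. Decrypting the received ciphertext:
P[1]: E(K, 0x84) = 0x94; 0x9D ⊕ 0x94 = 0x09.
P[2]: E(K, 0x9D) = 0xAD; 0x3D ⊕ 0xAD = 0x90.
P[3]: E(K, 0x3D) = 0x4D; 0x92 ⊕ 0x4D = 0xDF.
P[4]: E(K, 0x92) = 0xA2; 0x37 ⊕ 0xA2 = 0x95.
P[5]: E(K, 0x37) = 0x47; 0x3A ⊕ 0x47 = 0x7D.
Blocks that differ from the original plaintext: P[1], P[2].

P[1] = 0x09, P[2] = 0x90, P[3] = 0xDF, P[4] = 0x95, P[5] = 0x7D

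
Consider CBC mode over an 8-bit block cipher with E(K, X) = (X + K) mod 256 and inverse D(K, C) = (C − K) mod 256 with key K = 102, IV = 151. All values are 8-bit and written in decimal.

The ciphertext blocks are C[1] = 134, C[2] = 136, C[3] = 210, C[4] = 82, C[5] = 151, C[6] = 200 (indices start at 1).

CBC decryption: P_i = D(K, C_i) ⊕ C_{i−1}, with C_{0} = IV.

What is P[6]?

P[6]: D(K, 200) = 98; 98 ⊕ 151 = 245.

P[6] = 245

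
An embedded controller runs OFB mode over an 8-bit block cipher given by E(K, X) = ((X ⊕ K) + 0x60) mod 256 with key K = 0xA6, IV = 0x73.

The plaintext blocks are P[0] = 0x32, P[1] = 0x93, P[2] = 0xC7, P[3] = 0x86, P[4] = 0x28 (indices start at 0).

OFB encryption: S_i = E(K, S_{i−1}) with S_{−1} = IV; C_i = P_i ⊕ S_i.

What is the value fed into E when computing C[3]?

0xB5

C[0]: S = E(K, 0x73) = 0x35; 0x32 ⊕ 0x35 = 0x07.
C[1]: S = E(K, 0x35) = 0xF3; 0x93 ⊕ 0xF3 = 0x60.
C[2]: S = E(K, 0xF3) = 0xB5; 0xC7 ⊕ 0xB5 = 0x72.
C[3]: S = E(K, 0xB5) = 0x73; 0x86 ⊕ 0x73 = 0xF5.
So the input to E for block [3] is 0xB5.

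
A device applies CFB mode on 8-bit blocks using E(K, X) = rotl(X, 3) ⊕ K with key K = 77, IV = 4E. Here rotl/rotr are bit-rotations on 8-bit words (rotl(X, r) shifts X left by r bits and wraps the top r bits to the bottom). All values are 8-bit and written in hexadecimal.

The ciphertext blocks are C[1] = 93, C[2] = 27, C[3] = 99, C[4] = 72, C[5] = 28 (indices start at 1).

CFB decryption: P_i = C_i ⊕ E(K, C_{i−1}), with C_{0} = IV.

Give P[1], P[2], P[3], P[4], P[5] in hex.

P[1] = 96, P[2] = CC, P[3] = D7, P[4] = C9, P[5] = CC

P[1]: E(K, 4E) = 05; 93 ⊕ 05 = 96.
P[2]: E(K, 93) = EB; 27 ⊕ EB = CC.
P[3]: E(K, 27) = 4E; 99 ⊕ 4E = D7.
P[4]: E(K, 99) = BB; 72 ⊕ BB = C9.
P[5]: E(K, 72) = E4; 28 ⊕ E4 = CC.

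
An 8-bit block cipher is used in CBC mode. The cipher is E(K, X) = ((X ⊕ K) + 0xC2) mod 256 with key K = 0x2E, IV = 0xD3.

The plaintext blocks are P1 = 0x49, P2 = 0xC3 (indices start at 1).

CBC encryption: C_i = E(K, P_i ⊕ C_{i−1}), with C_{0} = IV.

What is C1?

C1 = 0x76

C1: P1 ⊕ 0xD3 = 0x9A; E(K, 0x9A) = 0x76.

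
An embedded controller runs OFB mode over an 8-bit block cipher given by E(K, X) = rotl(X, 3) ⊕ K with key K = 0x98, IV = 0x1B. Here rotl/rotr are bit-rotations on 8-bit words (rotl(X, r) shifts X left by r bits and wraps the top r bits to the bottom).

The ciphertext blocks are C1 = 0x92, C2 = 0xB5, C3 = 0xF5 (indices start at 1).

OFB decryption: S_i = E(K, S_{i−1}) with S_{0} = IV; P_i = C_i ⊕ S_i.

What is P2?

P1: S = E(K, 0x1B) = 0x40; 0x92 ⊕ 0x40 = 0xD2.
P2: S = E(K, 0x40) = 0x9A; 0xB5 ⊕ 0x9A = 0x2F.

P2 = 0x2F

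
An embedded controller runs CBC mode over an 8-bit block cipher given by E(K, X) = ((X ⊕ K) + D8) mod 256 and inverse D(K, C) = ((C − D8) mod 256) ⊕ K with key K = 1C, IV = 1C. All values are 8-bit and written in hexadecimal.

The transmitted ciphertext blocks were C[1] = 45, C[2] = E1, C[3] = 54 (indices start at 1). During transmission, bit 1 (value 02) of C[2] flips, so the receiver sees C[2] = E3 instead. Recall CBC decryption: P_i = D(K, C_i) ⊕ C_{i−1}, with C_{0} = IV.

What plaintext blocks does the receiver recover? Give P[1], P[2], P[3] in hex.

P[1] = 6D, P[2] = 52, P[3] = 83

Only C[2] changed, to E3. In CBC, a change in C_i garbles P_i and flips the same bit in P_{i+1}. Decrypting the received ciphertext:
P[1]: D(K, 45) = 71; 71 ⊕ 1C = 6D.
P[2]: D(K, E3) = 17; 17 ⊕ 45 = 52.
P[3]: D(K, 54) = 60; 60 ⊕ E3 = 83.
Blocks that differ from the original plaintext: P[2], P[3].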